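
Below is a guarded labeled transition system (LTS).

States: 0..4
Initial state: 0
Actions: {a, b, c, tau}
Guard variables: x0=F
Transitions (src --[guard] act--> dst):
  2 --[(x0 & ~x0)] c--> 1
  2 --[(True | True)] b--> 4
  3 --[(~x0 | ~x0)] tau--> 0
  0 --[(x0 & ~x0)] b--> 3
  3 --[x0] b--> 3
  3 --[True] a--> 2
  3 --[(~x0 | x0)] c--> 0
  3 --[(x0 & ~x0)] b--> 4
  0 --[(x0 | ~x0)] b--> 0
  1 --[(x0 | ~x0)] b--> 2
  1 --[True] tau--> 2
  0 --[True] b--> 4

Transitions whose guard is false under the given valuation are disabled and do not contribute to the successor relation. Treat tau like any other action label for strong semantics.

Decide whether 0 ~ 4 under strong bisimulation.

Answer: NOT BISIMILAR

Working:
Bisimulation quotient by refinement:
  round 0: {{0,1,2,3,4}}
  round 1: {{0,2},{1},{3},{4}}
  round 2: {{0},{1},{2},{3},{4}}
5 equivalence class(es) (converged in 3)
[0]={0}  [4]={4}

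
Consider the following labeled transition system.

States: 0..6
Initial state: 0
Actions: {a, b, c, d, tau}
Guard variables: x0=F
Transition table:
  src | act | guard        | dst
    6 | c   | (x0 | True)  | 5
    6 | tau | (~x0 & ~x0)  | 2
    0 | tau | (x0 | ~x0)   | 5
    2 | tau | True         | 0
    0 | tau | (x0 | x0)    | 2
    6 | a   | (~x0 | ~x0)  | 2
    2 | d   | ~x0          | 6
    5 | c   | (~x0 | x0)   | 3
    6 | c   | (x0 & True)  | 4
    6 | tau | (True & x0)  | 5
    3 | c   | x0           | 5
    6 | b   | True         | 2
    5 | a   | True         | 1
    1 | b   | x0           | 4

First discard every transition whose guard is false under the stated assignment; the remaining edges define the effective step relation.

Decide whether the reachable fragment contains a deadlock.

Reach set: {0,1,3,5}
  0: tau→5  [1 exit(s)]
  1: ∅  [deadlock]
  3: ∅  [deadlock]
  5: a→1  c→3  [2 exit(s)]
witness 1: tau·a

Answer: DEADLOCK at state 1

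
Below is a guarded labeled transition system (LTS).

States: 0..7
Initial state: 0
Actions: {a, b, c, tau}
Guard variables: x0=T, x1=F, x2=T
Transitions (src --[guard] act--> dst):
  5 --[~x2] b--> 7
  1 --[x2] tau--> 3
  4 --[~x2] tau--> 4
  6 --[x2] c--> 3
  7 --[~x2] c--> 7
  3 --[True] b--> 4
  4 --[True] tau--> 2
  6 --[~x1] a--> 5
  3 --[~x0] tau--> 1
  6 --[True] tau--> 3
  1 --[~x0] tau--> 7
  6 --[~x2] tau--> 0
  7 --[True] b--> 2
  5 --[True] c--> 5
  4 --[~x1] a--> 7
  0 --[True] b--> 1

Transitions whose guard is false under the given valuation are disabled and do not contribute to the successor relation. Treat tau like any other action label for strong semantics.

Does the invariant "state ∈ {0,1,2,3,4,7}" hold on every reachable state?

Inv-set: {0,1,2,3,4,7}
R = {0,1,2,3,4,7}
  0: safe
  1: safe
  2: safe
  3: safe
  4: safe
  7: safe

Answer: INVARIANT HOLDS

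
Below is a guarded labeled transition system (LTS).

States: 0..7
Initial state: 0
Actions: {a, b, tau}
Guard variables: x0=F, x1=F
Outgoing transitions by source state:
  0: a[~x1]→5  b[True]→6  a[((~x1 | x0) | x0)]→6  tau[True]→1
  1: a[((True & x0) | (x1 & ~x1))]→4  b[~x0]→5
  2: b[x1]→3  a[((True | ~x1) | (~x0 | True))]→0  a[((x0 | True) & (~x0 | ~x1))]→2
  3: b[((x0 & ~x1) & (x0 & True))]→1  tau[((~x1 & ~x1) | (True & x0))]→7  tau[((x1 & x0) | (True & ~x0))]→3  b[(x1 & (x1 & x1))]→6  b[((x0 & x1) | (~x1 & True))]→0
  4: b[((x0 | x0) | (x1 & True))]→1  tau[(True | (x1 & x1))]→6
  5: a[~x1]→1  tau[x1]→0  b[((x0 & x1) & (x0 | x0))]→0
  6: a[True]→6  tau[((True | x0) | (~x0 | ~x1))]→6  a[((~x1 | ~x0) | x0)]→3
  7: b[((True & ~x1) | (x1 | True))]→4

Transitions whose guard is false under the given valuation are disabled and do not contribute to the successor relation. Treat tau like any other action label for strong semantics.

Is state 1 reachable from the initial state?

Answer: REACHABLE

Analysis:
After dropping false guards: 16 live edges.
L0 = {0}
L1 = {1,5,6}  cumulative {0,1,5,6}
L2 = {3}  cumulative {0,1,3,5,6}
L3 = {7}  cumulative {0,1,3,5,6,7}
L4 = {4}  cumulative {0,1,3,4,5,6,7}
R = {0,1,3,4,5,6,7}
witness 1: tau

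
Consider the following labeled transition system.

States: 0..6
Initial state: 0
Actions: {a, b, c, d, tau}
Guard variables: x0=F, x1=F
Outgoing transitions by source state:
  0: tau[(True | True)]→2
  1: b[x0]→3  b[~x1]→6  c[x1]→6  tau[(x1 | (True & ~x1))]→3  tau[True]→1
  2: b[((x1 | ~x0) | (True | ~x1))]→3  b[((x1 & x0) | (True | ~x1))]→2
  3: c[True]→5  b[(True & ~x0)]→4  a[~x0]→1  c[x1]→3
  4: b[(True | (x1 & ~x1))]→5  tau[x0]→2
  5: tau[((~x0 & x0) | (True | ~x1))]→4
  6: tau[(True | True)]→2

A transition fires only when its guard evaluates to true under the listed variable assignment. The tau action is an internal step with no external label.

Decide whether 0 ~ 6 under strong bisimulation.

Answer: BISIMILAR

Working:
Compute ~ classes (split until stable):
  π0 = {{0,1,2,3,4,5,6}}
  π1 = {{0,5,6},{1},{2,4},{3}}
  π2 = {{0,5,6},{1},{2},{3},{4}}
  π3 = {{0,6},{1},{2},{3},{4},{5}}
6 equivalence class(es) (converged in 4)
[0]={0,6}  [6]={0,6}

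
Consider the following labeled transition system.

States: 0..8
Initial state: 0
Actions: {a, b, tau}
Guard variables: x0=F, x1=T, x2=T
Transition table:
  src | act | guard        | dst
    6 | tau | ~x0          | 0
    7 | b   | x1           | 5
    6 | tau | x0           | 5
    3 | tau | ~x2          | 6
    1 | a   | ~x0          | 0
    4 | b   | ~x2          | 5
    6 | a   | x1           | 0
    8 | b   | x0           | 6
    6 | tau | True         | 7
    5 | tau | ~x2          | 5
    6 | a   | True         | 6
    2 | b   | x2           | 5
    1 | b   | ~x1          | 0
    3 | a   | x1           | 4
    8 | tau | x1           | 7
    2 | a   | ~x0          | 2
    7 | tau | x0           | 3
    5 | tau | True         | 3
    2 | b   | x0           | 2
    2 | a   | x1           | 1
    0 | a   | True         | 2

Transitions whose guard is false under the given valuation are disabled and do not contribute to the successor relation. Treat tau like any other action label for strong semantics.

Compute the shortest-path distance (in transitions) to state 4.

Answer: 4

Working:
Layered search for 4:
  Layer 0: {0}
  Layer 1: {2}
  Layer 2: {1,5}
  Layer 3: {3}
  Layer 4: {4}
4 enters at depth 4; path a·b·tau·a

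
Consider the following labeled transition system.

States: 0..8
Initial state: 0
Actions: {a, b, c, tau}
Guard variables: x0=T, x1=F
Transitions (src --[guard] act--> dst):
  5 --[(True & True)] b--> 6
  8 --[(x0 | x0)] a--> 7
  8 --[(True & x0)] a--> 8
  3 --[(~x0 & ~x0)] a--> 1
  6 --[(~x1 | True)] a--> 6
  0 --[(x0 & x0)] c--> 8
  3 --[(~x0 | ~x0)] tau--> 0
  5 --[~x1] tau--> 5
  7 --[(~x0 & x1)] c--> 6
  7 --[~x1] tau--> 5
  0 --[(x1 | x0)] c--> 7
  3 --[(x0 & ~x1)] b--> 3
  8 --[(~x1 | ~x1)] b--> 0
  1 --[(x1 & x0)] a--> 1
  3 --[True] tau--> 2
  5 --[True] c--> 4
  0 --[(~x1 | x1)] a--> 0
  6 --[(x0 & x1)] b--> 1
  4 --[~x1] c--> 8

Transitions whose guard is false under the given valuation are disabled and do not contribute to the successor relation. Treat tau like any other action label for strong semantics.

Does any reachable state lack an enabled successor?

Answer: DEADLOCK-FREE

Trace:
Reach set: {0,4,5,6,7,8}
  0: a→0  c→7  c→8  [deg 3]
  4: c→8  [deg 1]
  5: b→6  c→4  tau→5  [deg 3]
  6: a→6  [deg 1]
  7: tau→5  [deg 1]
  8: a→7  a→8  b→0  [deg 3]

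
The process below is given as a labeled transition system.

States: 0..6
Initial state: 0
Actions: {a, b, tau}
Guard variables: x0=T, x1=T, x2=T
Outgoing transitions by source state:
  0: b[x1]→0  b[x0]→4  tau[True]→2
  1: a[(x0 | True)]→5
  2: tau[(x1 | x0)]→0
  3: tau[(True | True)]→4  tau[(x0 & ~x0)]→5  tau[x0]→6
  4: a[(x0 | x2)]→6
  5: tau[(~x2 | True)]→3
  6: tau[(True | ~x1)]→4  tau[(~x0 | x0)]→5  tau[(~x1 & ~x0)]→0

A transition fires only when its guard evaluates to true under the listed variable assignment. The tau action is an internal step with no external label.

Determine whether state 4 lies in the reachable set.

Answer: REACHABLE

Trace:
After dropping false guards: 11 live edges.
L0 = {0}
L1 = {2,4}  cumulative {0,2,4}
L2 = {6}  cumulative {0,2,4,6}
L3 = {5}  cumulative {0,2,4,5,6}
L4 = {3}  cumulative {0,2,3,4,5,6}
Reach set: {0,2,3,4,5,6}
Path to 4: b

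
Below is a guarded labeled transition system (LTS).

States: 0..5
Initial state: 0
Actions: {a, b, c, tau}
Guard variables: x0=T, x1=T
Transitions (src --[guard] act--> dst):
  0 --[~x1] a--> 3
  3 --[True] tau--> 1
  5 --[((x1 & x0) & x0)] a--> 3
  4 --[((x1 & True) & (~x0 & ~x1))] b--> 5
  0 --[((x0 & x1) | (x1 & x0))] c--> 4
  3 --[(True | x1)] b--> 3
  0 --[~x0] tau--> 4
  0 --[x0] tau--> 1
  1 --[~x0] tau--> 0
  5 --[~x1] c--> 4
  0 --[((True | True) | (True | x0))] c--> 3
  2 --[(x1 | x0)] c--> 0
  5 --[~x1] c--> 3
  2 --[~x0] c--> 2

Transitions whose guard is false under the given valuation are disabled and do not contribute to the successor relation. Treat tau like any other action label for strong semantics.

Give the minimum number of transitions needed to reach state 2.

Answer: UNREACHABLE

Trace:
BFS to 2:
  depth 0: {0}
  depth 1: {1,3,4}
2 never appears.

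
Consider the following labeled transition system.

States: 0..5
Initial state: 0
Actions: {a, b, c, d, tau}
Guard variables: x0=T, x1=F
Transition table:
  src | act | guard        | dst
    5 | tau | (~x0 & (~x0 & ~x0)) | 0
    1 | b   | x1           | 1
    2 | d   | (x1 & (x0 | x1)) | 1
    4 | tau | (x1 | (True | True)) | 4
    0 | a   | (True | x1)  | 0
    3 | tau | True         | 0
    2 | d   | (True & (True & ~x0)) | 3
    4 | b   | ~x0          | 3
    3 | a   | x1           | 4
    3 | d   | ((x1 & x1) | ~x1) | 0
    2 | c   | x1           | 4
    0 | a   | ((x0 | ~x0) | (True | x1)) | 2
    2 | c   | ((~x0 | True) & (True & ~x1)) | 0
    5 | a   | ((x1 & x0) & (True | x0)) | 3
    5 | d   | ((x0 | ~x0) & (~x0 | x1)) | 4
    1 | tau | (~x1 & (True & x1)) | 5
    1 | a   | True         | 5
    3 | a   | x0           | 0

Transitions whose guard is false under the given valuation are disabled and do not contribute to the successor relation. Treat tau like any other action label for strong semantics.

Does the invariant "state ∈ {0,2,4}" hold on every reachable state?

Answer: INVARIANT HOLDS

Analysis:
Inv-set: {0,2,4}
R = {0,2}
  0: safe
  2: safe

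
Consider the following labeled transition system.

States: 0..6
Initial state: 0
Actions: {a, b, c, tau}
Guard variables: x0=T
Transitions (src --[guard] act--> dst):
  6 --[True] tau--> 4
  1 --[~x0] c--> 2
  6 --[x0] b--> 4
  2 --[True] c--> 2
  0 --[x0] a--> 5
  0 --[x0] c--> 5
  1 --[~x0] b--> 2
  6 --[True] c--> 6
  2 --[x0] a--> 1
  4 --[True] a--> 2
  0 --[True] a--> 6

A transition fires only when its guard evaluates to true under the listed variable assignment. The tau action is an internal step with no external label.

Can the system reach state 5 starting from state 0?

9 transition(s) survive guard evaluation.
L0 = {0}
L1 = {5,6}  now seen {0,5,6}
L2 = {4}  now seen {0,4,5,6}
L3 = {2}  now seen {0,2,4,5,6}
L4 = {1}  now seen {0,1,2,4,5,6}
Reach set: {0,1,2,4,5,6}
trace reaching 5: a

Answer: REACHABLE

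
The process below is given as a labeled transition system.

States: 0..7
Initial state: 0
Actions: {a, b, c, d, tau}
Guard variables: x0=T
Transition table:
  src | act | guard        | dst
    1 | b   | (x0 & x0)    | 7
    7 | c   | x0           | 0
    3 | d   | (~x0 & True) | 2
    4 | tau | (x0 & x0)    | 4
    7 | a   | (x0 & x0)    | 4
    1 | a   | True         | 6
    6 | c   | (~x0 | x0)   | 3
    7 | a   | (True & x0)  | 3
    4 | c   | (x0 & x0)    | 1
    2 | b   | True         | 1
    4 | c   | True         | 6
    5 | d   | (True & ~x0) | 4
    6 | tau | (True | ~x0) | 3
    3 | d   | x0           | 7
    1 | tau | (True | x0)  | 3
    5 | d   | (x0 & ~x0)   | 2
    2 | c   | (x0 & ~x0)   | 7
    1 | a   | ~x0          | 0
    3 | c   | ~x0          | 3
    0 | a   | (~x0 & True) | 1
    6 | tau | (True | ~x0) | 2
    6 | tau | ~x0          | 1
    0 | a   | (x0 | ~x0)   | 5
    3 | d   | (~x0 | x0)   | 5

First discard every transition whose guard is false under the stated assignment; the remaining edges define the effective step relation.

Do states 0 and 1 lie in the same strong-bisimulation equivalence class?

Compute ~ classes (split until stable):
  π0 = {{0,1,2,3,4,5,6,7}}
  π1 = {{0},{1},{2},{3},{4,6},{5},{7}}
  π2 = {{0},{1},{2},{3},{4},{5},{6},{7}}
stable after 3 split(s): 8 block(s)
class of 0: {0}; class of 1: {1}

Answer: NOT BISIMILAR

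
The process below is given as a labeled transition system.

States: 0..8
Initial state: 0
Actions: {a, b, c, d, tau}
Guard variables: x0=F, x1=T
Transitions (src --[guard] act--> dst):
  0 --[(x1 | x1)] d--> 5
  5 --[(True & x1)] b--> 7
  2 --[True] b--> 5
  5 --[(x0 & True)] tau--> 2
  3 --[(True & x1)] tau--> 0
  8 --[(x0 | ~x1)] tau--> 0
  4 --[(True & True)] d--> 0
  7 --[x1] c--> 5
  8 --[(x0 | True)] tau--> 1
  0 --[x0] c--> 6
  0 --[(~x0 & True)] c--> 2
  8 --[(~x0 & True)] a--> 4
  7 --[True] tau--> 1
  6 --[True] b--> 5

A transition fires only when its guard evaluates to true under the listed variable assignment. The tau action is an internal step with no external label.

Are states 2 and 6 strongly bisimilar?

Answer: BISIMILAR

Trace:
Bisimulation quotient by refinement:
  P[0] = {{0,1,2,3,4,5,6,7,8}}
  P[1] = {{0},{1},{2,5,6},{3},{4},{7},{8}}
  P[2] = {{0},{1},{2,6},{3},{4},{5},{7},{8}}
stable after 3 split(s): 8 block(s)
2∈{2,6}, 6∈{2,6}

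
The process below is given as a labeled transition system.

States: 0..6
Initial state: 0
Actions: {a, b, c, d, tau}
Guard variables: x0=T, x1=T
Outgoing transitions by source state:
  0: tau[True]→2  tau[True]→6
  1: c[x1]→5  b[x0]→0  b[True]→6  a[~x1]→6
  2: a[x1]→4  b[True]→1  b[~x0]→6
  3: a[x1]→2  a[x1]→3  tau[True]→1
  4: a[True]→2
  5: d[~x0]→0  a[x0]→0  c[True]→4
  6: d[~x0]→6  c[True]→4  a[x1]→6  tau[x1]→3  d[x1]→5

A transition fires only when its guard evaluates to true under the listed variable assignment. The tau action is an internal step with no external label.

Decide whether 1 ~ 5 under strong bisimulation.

Answer: NOT BISIMILAR

Analysis:
Compute ~ classes (split until stable):
  π0 = {{0,1,2,3,4,5,6}}
  π1 = {{0},{1},{2},{3},{4},{5},{6}}
Fixed point at round 2; 7 class(es).
[1]={1}  [5]={5}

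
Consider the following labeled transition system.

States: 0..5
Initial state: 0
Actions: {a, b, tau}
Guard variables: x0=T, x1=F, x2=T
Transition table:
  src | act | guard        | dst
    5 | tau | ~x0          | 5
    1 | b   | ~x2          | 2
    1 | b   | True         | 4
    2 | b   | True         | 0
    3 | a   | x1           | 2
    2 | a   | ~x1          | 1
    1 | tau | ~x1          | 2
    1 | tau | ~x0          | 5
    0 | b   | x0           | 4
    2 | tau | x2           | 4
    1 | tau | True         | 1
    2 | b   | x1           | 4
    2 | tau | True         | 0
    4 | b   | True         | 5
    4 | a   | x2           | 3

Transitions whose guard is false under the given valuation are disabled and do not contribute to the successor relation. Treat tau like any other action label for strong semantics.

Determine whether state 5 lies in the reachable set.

Answer: REACHABLE

Analysis:
10 transition(s) survive guard evaluation.
depth 0: {0}
depth 1: {4}  cumulative {0,4}
depth 2: {3,5}  cumulative {0,3,4,5}
Reach set: {0,3,4,5}
witness 5: b·b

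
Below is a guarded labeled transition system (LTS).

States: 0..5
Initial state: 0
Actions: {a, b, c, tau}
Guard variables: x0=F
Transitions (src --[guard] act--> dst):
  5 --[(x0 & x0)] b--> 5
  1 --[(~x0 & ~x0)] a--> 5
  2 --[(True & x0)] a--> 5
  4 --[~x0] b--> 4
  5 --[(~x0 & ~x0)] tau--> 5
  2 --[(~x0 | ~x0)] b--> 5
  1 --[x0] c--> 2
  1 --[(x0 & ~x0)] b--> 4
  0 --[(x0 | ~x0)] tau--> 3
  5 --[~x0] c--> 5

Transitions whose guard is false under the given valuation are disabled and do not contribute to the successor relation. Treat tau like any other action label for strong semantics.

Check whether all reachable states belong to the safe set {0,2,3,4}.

Answer: INVARIANT HOLDS

Working:
Safe = {0,2,3,4}
R = {0,3}
  0: safe
  3: safe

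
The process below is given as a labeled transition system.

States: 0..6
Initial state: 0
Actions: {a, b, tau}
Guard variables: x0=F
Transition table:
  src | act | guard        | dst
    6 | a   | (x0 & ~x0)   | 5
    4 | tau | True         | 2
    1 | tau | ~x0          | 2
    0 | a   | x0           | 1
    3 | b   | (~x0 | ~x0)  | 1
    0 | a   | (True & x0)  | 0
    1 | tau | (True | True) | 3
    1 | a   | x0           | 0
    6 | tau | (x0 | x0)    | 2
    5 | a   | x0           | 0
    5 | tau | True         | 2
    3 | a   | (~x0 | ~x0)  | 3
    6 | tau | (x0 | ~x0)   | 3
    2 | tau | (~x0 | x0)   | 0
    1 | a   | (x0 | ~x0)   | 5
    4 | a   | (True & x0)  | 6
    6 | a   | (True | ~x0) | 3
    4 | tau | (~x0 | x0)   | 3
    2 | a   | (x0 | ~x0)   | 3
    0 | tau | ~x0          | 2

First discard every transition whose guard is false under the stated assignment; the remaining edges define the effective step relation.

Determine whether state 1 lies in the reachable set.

Answer: REACHABLE

Trace:
After dropping false guards: 13 live edges.
L0 = {0}
L1 = {2}  total {0,2}
L2 = {3}  total {0,2,3}
L3 = {1}  total {0,1,2,3}
L4 = {5}  total {0,1,2,3,5}
R = {0,1,2,3,5}
Path to 1: tau·a·b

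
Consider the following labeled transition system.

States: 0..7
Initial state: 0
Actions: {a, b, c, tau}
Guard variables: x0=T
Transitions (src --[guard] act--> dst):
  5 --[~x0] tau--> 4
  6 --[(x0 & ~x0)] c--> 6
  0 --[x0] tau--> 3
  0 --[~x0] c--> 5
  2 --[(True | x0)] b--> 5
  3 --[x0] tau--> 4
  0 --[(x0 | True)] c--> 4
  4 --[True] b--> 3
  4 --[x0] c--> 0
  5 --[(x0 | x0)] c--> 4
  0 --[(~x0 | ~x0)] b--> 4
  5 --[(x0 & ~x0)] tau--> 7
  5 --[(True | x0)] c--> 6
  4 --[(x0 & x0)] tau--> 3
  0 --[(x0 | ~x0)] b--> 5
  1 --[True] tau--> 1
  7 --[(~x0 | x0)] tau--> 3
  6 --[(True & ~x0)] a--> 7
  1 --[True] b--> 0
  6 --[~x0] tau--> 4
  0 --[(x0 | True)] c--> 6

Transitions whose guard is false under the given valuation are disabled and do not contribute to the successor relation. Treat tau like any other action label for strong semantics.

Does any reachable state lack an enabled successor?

Answer: DEADLOCK at state 6

Analysis:
Reach set: {0,3,4,5,6}
  0: b→5  c→4  c→6  tau→3  [4 out]
  3: tau→4  [1 out]
  4: b→3  c→0  tau→3  [3 out]
  5: c→4  c→6  [2 out]
  6: ∅  [STUCK]
trace reaching 6: c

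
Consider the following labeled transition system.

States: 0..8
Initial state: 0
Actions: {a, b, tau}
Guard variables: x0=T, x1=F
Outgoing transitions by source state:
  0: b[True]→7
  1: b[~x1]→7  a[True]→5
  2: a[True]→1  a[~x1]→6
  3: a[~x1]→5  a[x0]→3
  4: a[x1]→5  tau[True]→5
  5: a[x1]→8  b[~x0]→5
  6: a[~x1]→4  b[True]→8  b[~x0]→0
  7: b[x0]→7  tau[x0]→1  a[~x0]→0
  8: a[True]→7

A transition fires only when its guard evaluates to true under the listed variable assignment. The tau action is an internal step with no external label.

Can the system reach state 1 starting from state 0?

Guard filter leaves 13 enabled edge(s).
L0 = {0}
L1 = {7}  cumulative {0,7}
L2 = {1}  cumulative {0,1,7}
L3 = {5}  cumulative {0,1,5,7}
Reachable = {0,1,5,7}
trace reaching 1: b·tau

Answer: REACHABLE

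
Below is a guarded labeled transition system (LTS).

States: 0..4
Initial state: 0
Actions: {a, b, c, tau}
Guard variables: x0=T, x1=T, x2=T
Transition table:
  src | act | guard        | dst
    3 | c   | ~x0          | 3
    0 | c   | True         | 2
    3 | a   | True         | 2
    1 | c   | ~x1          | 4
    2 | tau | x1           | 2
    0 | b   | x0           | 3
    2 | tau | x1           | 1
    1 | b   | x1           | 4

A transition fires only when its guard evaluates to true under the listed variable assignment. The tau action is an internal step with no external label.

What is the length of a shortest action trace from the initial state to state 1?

Answer: 2

Trace:
Breadth-first toward 1:
  L0 = {0}
  L1 = {2,3}
  L2 = {1}
1 enters at depth 2; path c·tau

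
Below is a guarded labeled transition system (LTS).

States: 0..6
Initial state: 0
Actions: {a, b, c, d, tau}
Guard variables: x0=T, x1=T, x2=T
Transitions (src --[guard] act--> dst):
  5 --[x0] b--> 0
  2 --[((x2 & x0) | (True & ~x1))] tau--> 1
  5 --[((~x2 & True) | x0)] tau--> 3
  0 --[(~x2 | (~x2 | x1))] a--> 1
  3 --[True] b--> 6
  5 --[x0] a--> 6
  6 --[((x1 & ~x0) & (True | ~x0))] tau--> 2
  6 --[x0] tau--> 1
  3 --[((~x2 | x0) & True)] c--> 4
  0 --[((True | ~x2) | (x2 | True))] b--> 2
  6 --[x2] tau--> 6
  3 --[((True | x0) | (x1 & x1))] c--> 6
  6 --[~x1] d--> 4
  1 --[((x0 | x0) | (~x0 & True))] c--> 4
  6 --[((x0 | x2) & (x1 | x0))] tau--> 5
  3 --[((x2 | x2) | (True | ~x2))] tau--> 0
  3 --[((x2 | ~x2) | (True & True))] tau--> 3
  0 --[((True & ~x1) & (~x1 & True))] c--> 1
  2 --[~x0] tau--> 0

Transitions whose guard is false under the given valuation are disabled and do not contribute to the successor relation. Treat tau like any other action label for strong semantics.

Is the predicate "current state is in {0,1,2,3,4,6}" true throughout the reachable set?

Inv-set: {0,1,2,3,4,6}
R = {0,1,2,4}
  0: ok
  1: ok
  2: ok
  4: ok

Answer: INVARIANT HOLDS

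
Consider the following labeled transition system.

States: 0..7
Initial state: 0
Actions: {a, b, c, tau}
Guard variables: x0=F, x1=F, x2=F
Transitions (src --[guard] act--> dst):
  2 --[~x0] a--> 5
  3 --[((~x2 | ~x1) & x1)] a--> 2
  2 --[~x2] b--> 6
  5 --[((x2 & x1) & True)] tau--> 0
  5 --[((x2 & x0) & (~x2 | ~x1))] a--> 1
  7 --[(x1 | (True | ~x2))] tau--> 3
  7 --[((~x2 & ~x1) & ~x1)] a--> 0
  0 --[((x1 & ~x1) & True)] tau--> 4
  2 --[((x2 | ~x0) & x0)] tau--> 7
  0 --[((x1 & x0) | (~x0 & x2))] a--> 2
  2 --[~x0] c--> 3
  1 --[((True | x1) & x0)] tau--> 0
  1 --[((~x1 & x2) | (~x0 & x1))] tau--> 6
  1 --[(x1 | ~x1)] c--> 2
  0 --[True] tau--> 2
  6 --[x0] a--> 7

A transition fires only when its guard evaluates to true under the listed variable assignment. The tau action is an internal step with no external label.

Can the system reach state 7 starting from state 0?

After dropping false guards: 7 live edges.
Layer 0: {0}
Layer 1: {2}  total {0,2}
Layer 2: {3,5,6}  total {0,2,3,5,6}
Reachable = {0,2,3,5,6}

Answer: UNREACHABLE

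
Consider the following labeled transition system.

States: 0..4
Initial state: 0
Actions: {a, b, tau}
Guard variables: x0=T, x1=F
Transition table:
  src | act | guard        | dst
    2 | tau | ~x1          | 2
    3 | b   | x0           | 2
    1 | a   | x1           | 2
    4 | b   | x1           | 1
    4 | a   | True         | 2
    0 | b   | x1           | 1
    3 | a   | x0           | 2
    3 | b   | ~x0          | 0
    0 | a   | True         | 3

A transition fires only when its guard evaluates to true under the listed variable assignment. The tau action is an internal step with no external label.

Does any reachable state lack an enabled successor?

Answer: DEADLOCK-FREE

Analysis:
R = {0,2,3}
  0: a→3  [1 exit(s)]
  2: tau→2  [1 exit(s)]
  3: a→2  b→2  [2 exit(s)]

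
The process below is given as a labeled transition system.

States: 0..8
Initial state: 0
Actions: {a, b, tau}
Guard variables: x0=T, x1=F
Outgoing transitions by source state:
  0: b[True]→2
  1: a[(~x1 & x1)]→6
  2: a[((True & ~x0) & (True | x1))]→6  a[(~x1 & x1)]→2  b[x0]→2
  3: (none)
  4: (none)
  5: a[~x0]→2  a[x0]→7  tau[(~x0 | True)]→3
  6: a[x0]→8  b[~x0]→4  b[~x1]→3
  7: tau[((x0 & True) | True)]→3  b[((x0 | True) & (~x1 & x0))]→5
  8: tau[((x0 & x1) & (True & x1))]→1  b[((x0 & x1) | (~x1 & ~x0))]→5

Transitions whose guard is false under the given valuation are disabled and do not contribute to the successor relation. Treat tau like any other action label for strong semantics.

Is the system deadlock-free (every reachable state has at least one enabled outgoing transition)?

Reach set: {0,2}
  0: b→2  [deg 1]
  2: b→2  [deg 1]

Answer: DEADLOCK-FREE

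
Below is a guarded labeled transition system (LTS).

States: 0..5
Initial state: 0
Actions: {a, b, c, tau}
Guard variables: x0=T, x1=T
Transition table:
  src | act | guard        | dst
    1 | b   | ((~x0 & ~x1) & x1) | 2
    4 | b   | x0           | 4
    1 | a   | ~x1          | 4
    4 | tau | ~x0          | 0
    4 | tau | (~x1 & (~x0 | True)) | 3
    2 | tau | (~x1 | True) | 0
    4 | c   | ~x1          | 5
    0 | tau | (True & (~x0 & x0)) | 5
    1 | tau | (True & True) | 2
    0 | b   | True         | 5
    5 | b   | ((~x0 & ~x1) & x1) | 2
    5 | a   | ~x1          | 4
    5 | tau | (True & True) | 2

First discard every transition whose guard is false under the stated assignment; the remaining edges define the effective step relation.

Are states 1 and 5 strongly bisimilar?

Bisimulation quotient by refinement:
  round 0: {{0,1,2,3,4,5}}
  round 1: {{0,4},{1,2,5},{3}}
  round 2: {{0},{1,5},{2},{3},{4}}
Fixed point at round 3; 5 class(es).
class of 1: {1,5}; class of 5: {1,5}

Answer: BISIMILAR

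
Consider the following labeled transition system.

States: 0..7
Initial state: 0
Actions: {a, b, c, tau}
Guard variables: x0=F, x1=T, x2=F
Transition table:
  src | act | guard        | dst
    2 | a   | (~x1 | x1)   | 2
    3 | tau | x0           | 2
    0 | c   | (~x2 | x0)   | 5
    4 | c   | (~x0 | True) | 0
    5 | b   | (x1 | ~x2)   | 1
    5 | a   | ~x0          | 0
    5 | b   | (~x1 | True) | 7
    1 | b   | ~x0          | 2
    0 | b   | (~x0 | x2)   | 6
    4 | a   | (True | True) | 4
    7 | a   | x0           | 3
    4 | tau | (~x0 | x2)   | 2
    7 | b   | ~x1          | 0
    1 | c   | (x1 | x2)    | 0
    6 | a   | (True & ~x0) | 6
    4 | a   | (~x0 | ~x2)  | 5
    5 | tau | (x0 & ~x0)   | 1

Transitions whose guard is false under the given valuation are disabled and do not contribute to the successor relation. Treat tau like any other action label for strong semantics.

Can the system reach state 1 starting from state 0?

Answer: REACHABLE

Analysis:
13 transition(s) survive guard evaluation.
depth 0: {0}
depth 1: {5,6}  now seen {0,5,6}
depth 2: {1,7}  now seen {0,1,5,6,7}
depth 3: {2}  now seen {0,1,2,5,6,7}
Reachable = {0,1,2,5,6,7}
trace reaching 1: c·b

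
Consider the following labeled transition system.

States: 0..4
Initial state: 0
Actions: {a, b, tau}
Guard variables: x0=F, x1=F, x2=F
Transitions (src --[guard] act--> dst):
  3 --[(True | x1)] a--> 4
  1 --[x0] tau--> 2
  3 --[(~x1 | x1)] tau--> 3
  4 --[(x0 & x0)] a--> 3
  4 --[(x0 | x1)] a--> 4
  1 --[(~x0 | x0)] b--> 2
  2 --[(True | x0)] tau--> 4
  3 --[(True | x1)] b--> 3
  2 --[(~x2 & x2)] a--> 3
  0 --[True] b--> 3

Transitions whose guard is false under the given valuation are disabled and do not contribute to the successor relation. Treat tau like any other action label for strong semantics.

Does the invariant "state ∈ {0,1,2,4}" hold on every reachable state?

Allowed set {0,1,2,4}
Reach set: {0,3,4}
  0: ok
  3: ✗ unsafe
  4: ok
reach 3 via b — violates

Answer: INVARIANT VIOLATED at state 3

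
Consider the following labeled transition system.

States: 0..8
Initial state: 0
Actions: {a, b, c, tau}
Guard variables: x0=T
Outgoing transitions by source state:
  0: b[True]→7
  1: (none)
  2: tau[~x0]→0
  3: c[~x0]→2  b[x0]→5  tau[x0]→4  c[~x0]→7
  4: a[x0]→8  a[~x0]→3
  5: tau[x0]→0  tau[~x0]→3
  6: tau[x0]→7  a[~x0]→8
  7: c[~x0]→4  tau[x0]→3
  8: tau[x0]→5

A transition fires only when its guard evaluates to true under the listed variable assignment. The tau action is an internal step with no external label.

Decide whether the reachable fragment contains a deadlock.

R = {0,3,4,5,7,8}
  0: b→7  [1 exit(s)]
  3: b→5  tau→4  [2 exit(s)]
  4: a→8  [1 exit(s)]
  5: tau→0  [1 exit(s)]
  7: tau→3  [1 exit(s)]
  8: tau→5  [1 exit(s)]

Answer: DEADLOCK-FREE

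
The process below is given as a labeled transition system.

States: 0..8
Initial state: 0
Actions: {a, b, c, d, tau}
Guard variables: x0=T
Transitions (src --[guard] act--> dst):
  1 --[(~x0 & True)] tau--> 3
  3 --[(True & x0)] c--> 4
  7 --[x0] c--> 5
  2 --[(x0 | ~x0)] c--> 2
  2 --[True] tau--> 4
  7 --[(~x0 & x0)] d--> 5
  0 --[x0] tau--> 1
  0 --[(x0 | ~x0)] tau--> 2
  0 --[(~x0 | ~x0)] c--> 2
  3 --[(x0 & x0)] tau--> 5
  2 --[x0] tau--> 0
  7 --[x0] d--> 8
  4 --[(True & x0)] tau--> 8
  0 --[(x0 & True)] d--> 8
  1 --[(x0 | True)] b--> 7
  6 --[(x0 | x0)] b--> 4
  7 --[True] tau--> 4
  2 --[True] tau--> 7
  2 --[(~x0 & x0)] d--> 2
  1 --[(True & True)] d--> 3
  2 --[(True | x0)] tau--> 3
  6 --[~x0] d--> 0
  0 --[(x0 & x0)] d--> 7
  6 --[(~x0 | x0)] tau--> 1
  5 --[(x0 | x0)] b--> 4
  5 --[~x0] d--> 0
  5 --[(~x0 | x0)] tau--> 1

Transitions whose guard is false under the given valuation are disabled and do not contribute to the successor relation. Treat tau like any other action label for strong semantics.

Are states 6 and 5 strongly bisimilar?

Compute ~ classes (split until stable):
  π0 = {{0,1,2,3,4,5,6,7,8}}
  π1 = {{0},{1},{2,3},{4},{5,6},{7},{8}}
  π2 = {{0},{1},{2},{3},{4},{5,6},{7},{8}}
Fixed point at round 3; 8 class(es).
class of 6: {5,6}; class of 5: {5,6}

Answer: BISIMILAR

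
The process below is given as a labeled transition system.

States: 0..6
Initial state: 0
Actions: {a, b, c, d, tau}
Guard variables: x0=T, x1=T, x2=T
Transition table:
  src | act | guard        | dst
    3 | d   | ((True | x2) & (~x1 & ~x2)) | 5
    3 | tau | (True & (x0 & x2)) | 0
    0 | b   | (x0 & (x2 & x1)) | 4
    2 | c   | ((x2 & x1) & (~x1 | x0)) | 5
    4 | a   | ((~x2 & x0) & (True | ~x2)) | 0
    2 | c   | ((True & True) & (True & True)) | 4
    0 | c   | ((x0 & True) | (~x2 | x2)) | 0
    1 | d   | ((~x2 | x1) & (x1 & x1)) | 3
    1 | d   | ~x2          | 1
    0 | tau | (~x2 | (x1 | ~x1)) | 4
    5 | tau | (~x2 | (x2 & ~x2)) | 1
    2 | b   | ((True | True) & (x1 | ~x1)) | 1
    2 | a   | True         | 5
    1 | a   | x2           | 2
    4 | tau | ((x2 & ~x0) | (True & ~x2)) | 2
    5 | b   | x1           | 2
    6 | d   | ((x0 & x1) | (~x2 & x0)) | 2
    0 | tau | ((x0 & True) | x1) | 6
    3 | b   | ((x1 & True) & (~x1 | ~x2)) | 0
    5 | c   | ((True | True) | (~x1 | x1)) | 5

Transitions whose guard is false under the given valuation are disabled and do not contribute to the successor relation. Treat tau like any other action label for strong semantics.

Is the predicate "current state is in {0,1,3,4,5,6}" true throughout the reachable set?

Inv-set: {0,1,3,4,5,6}
Reach set: {0,1,2,3,4,5,6}
  0: safe
  1: safe
  2: ✗ unsafe
  3: safe
  4: safe
  5: safe
  6: safe
witness against invariant: tau·d → 2

Answer: INVARIANT VIOLATED at state 2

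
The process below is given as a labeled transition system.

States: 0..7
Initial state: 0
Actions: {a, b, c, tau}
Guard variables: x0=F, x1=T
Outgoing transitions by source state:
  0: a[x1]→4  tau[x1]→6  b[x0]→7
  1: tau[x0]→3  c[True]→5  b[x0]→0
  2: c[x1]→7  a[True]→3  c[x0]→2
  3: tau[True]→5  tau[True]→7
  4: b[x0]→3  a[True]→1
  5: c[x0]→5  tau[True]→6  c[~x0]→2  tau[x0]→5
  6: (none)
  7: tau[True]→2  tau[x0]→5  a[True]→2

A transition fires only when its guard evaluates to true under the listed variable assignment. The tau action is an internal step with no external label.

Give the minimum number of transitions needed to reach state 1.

Answer: 2

Analysis:
Breadth-first toward 1:
  L0 = {0}
  L1 = {4,6}
  L2 = {1}
1 enters at depth 2; path a·a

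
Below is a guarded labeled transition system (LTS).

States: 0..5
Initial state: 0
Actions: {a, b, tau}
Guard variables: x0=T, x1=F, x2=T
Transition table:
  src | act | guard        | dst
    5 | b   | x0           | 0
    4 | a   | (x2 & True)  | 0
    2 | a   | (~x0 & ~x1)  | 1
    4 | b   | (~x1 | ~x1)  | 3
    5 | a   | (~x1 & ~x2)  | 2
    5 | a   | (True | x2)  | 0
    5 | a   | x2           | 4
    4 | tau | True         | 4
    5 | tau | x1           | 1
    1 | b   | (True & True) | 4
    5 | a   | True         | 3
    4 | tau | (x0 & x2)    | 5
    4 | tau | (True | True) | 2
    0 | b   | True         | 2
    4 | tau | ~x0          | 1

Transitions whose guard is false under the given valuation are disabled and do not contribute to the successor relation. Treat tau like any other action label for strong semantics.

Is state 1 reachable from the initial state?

Answer: UNREACHABLE

Trace:
After dropping false guards: 11 live edges.
depth 0: {0}
depth 1: {2}  cumulative {0,2}
Reachable = {0,2}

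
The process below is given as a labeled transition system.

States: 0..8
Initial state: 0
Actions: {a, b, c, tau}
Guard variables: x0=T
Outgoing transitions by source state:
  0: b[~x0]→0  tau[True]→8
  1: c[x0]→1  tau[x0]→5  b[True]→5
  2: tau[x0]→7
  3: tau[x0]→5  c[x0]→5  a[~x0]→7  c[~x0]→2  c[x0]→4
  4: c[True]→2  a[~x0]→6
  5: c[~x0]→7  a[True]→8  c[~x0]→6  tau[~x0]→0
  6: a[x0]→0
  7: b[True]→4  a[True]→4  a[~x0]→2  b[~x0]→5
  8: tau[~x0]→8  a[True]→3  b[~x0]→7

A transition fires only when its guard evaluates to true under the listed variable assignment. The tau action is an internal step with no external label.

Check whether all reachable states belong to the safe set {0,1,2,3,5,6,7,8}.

Safe = {0,1,2,3,5,6,7,8}
R = {0,2,3,4,5,7,8}
  0: ✓
  2: ✓
  3: ✓
  4: ✗ unsafe
  5: ✓
  7: ✓
  8: ✓
counterexample path to 4: tau·a·c

Answer: INVARIANT VIOLATED at state 4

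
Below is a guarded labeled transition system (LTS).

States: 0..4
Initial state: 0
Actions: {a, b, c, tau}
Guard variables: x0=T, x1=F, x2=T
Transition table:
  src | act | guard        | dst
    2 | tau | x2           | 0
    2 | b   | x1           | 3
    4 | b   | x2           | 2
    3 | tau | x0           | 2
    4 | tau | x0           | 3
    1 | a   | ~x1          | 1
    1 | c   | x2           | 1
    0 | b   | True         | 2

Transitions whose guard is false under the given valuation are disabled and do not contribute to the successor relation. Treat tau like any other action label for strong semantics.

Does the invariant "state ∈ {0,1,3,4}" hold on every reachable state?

Inv-set: {0,1,3,4}
R = {0,2}
  0: ✓
  2: VIOLATES
witness against invariant: b → 2

Answer: INVARIANT VIOLATED at state 2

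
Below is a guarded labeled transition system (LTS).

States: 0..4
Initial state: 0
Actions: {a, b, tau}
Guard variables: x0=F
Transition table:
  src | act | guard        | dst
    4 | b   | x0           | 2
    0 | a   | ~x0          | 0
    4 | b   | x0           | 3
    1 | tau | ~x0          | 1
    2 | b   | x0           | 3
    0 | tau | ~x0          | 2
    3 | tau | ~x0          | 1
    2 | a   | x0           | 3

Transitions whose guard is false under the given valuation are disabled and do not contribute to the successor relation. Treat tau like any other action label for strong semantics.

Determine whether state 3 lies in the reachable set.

Answer: UNREACHABLE

Working:
Guard filter leaves 4 enabled edge(s).
depth 0: {0}
depth 1: {2}  total {0,2}
R = {0,2}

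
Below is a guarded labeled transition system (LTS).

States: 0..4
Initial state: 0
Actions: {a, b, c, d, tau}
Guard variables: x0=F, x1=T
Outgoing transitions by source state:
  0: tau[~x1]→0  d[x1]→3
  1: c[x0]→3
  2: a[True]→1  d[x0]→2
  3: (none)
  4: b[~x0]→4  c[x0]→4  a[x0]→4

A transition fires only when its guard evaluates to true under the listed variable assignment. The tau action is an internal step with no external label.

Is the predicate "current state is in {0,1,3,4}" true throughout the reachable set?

Inv-set: {0,1,3,4}
R = {0,3}
  0: ok
  3: ok

Answer: INVARIANT HOLDS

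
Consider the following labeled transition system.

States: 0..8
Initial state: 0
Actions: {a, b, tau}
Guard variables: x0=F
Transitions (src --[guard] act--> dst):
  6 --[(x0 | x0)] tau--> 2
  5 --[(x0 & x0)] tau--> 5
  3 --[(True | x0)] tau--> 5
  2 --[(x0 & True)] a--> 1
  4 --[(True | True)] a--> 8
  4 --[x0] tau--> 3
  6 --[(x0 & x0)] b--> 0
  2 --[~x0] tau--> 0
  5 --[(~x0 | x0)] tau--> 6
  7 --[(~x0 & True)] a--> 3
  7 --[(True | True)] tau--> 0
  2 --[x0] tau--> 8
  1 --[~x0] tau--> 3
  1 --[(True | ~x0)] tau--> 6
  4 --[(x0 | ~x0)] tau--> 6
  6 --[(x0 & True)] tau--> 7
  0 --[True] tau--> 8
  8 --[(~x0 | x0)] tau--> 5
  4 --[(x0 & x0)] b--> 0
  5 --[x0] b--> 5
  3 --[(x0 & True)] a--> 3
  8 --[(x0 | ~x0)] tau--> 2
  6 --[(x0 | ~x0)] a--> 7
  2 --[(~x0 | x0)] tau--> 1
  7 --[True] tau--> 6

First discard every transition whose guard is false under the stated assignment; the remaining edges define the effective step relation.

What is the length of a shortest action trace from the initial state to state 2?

Answer: 2

Trace:
BFS to 2:
  L0 = {0}
  L1 = {8}
  L2 = {2,5}
2 enters at depth 2; path tau·tau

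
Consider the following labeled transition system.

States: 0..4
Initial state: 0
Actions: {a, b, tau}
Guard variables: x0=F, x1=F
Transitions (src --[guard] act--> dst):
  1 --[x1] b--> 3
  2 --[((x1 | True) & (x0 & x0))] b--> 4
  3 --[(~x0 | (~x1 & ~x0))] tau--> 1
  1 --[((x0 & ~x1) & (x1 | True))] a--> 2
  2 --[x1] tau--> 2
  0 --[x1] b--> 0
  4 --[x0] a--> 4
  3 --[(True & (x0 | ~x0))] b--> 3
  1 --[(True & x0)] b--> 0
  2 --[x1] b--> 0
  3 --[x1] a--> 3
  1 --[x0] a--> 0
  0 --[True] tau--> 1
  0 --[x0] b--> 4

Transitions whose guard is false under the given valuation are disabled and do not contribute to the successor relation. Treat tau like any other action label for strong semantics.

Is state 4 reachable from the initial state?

3 transition(s) survive guard evaluation.
Layer 0: {0}
Layer 1: {1}  cumulative {0,1}
Reach set: {0,1}

Answer: UNREACHABLE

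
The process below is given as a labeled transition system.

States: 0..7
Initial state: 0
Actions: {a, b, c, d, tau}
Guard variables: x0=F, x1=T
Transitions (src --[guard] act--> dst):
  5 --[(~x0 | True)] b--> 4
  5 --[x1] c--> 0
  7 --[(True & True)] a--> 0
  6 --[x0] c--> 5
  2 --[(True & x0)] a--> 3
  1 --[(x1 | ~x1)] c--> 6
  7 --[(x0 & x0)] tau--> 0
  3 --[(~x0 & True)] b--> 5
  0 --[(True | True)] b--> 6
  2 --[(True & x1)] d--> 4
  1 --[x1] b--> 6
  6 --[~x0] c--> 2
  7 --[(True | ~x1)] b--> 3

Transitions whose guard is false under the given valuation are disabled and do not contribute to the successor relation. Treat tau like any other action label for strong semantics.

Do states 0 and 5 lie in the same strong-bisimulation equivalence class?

Answer: NOT BISIMILAR

Working:
Compute ~ classes (split until stable):
  π0 = {{0,1,2,3,4,5,6,7}}
  π1 = {{0,3},{1,5},{2},{4},{6},{7}}
  π2 = {{0},{1},{2},{3},{4},{5},{6},{7}}
8 equivalence class(es) (converged in 3)
0∈{0}, 5∈{5}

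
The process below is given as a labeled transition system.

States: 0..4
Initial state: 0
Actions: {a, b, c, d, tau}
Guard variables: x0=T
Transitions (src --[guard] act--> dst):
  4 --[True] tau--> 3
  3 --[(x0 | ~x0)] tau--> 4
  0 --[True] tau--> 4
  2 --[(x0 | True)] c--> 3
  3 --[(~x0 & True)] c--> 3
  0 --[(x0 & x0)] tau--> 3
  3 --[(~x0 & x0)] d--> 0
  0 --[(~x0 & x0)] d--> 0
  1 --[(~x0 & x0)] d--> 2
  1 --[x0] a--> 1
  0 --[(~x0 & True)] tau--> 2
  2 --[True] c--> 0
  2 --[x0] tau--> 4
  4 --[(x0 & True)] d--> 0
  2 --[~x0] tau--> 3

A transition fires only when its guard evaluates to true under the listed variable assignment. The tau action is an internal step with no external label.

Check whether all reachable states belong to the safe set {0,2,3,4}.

Inv-set: {0,2,3,4}
Reachable = {0,3,4}
  0: ✓
  3: ✓
  4: ✓

Answer: INVARIANT HOLDS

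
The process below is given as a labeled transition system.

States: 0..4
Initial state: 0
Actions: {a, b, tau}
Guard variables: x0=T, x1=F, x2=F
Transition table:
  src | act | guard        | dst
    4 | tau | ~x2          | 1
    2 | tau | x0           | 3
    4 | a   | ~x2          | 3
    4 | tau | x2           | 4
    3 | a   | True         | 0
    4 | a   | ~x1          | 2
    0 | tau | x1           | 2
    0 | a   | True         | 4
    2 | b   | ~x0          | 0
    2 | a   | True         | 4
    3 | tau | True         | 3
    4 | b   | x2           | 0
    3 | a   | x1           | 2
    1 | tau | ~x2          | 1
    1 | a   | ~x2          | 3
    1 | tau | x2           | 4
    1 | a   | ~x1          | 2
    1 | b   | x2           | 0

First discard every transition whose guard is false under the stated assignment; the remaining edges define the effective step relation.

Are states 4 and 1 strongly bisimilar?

Refine partition for ~:
  round 0: {{0,1,2,3,4}}
  round 1: {{0},{1,2,3,4}}
  round 2: {{0},{1,2,4},{3}}
  round 3: {{0},{1,4},{2},{3}}
Fixed point at round 4; 4 class(es).
4∈{1,4}, 1∈{1,4}

Answer: BISIMILAR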